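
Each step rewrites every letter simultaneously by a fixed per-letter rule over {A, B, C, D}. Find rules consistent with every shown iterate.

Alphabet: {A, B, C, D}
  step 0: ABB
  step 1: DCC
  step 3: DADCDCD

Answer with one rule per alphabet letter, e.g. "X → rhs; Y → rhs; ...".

  step 0 ⇒ step 1: ABB ⇒ D·C·C
    A ↦ D
    B ↦ C
    C ↦ BA  (constrained at step 1)
    D ↦ AD  (constrained at step 1)

A->D, B->C, C->BA, D->AD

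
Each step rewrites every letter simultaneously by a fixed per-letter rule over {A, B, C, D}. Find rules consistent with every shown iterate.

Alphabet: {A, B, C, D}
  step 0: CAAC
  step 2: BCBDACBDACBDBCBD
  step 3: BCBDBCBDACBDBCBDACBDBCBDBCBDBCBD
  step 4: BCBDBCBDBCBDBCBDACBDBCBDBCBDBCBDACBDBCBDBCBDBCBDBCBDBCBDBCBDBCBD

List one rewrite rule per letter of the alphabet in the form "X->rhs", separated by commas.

A->AC, B->BC, C->BD, D->BD

  step 3 ⇒ step 4: BCBDBCBDACBDBCBDACBDBCBDBCBDBCBD ⇒ BC·BD·BC·BD·BC·BD·BC·BD·AC·BD·BC·BD·BC·BD·BC·BD·AC·BD·BC·BD·BC·BD·BC·BD·BC·BD·BC·BD·BC·BD·BC·BD
    A ↦ AC
    B ↦ BC
    C ↦ BD
    D ↦ BD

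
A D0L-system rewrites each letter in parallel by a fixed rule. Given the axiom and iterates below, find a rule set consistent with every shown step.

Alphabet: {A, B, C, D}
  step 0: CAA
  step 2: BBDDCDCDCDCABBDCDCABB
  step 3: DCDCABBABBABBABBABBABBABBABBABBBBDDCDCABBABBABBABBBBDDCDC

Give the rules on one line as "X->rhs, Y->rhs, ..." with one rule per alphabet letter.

  step 2 ⇒ step 3: BBDDCDCDCDCABBDCDCABB ⇒ DC·DC·ABB·ABB·ABB·ABB·ABB·ABB·ABB·ABB·ABB·BBD·DC·DC·ABB·ABB·ABB·ABB·BBD·DC·DC
    A ↦ BBD
    B ↦ DC
    C ↦ ABB
    D ↦ ABB

A->BBD, B->DC, C->ABB, D->ABB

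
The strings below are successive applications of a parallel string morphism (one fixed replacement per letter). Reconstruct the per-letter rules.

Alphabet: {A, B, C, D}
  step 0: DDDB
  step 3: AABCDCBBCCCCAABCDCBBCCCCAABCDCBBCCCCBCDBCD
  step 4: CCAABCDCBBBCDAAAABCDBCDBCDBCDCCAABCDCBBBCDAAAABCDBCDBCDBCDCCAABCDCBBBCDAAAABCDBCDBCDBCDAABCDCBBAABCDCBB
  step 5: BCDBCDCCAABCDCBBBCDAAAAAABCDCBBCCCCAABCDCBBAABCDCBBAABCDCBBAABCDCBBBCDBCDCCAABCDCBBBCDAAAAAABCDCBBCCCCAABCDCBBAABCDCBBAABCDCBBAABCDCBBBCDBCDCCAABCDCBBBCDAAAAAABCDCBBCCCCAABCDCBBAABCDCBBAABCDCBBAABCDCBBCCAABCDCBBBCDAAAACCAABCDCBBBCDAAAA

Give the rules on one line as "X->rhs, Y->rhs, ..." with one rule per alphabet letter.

A->C, B->AA, C->BCD, D->CBB

  step 4 ⇒ step 5: CCAABCDCBBBCDAAAABCDBCDBCDBCDCCAABCDCBBBCDAAAABCDBCDBCDBCDCCAABCDCBBBCDAAAABCDBCDBCDBCDAABCDCBBAABCDCBB ⇒ BCD·BCD·C·C·AA·BCD·CBB·BCD·AA·AA·AA·BCD·CBB·C·C·C·C·AA·BCD·CBB·AA·BCD·CBB·AA·BCD·CBB·AA·BCD·CBB·BCD·BCD·C·C·AA·BCD·CBB·BCD·AA·AA·AA·BCD·CBB·C·C·C·C·AA·BCD·CBB·AA·BCD·CBB·AA·BCD·CBB·AA·BCD·CBB·BCD·BCD·C·C·AA·BCD·CBB·BCD·AA·AA·AA·BCD·CBB·C·C·C·C·AA·BCD·CBB·AA·BCD·CBB·AA·BCD·CBB·AA·BCD·CBB·C·C·AA·BCD·CBB·BCD·AA·AA·C·C·AA·BCD·CBB·BCD·AA·AA
    A ↦ C
    B ↦ AA
    C ↦ BCD
    D ↦ CBB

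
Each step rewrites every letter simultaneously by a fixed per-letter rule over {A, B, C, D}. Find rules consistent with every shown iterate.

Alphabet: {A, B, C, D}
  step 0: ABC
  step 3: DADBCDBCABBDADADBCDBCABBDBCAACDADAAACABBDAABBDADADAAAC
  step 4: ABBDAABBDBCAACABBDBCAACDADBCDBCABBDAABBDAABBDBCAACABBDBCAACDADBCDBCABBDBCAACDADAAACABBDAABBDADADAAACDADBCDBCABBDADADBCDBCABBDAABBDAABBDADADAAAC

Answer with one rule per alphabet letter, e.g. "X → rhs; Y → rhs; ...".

  step 3 ⇒ step 4: DADBCDBCABBDADADBCDBCABBDBCAACDADAAACABBDAABBDADADAAAC ⇒ ABB·DA·ABB·DBC·AAC·ABB·DBC·AAC·DA·DBC·DBC·ABB·DA·ABB·DA·ABB·DBC·AAC·ABB·DBC·AAC·DA·DBC·DBC·ABB·DBC·AAC·DA·DA·AAC·ABB·DA·ABB·DA·DA·DA·AAC·DA·DBC·DBC·ABB·DA·DA·DBC·DBC·ABB·DA·ABB·DA·ABB·DA·DA·DA·AAC
    A ↦ DA
    B ↦ DBC
    C ↦ AAC
    D ↦ ABB

A->DA, B->DBC, C->AAC, D->ABB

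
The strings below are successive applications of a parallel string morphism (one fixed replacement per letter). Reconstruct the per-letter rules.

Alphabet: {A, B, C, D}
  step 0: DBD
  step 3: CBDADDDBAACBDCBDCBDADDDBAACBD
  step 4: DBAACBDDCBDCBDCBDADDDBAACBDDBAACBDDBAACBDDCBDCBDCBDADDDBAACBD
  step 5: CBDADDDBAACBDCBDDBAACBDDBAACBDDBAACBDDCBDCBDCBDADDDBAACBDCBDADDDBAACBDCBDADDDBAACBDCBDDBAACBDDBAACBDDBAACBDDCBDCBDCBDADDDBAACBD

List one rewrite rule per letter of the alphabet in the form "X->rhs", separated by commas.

A->D, B->A, C->DBA, D->CBD

  step 4 ⇒ step 5: DBAACBDDCBDCBDCBDADDDBAACBDDBAACBDDBAACBDDCBDCBDCBDADDDBAACBD ⇒ CBD·A·D·D·DBA·A·CBD·CBD·DBA·A·CBD·DBA·A·CBD·DBA·A·CBD·D·CBD·CBD·CBD·A·D·D·DBA·A·CBD·CBD·A·D·D·DBA·A·CBD·CBD·A·D·D·DBA·A·CBD·CBD·DBA·A·CBD·DBA·A·CBD·DBA·A·CBD·D·CBD·CBD·CBD·A·D·D·DBA·A·CBD
    A ↦ D
    B ↦ A
    C ↦ DBA
    D ↦ CBD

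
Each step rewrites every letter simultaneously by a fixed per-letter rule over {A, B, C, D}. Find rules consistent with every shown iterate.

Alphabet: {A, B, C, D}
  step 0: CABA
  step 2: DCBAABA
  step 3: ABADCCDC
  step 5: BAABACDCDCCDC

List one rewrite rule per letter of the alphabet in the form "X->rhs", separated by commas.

A->C, B->D, C->BA, D->A

  step 2 ⇒ step 3: DCBAABA ⇒ A·BA·D·C·C·D·C
    A ↦ C
    B ↦ D
    C ↦ BA
    D ↦ A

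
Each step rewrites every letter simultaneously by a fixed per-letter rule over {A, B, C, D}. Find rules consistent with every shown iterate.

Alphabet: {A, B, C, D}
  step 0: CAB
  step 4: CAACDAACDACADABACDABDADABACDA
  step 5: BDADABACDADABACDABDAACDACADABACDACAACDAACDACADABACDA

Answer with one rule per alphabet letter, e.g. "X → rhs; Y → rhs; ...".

  step 4 ⇒ step 5: CAACDAACDACADABACDABDADABACDA ⇒ B·DA·DA·B·AC·DA·DA·B·AC·DA·B·DA·AC·DA·CA·DA·B·AC·DA·CA·AC·DA·AC·DA·CA·DA·B·AC·DA
    A ↦ DA
    B ↦ CA
    C ↦ B
    D ↦ AC

A->DA, B->CA, C->B, D->AC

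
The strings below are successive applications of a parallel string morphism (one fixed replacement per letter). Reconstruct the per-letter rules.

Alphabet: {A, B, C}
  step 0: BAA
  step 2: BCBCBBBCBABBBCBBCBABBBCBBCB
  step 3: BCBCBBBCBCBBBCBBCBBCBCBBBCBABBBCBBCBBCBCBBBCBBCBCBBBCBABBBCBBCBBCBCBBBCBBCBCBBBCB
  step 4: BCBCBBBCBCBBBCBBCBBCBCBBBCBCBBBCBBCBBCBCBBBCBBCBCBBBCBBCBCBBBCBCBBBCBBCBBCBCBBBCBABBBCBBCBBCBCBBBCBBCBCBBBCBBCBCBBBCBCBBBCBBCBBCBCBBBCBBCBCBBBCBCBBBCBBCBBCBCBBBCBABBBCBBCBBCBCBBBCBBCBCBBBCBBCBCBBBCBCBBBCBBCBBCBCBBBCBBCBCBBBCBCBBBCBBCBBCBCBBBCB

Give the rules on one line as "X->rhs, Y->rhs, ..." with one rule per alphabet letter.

  step 3 ⇒ step 4: BCBCBBBCBCBBBCBBCBBCBCBBBCBABBBCBBCBBCBCBBBCBBCBCBBBCBABBBCBBCBBCBCBBBCBBCBCBBBCB ⇒ BCB·CBB·BCB·CBB·BCB·BCB·BCB·CBB·BCB·CBB·BCB·BCB·BCB·CBB·BCB·BCB·CBB·BCB·BCB·CBB·BCB·CBB·BCB·BCB·BCB·CBB·BCB·ABB·BCB·BCB·BCB·CBB·BCB·BCB·CBB·BCB·BCB·CBB·BCB·CBB·BCB·BCB·BCB·CBB·BCB·BCB·CBB·BCB·CBB·BCB·BCB·BCB·CBB·BCB·ABB·BCB·BCB·BCB·CBB·BCB·BCB·CBB·BCB·BCB·CBB·BCB·CBB·BCB·BCB·BCB·CBB·BCB·BCB·CBB·BCB·CBB·BCB·BCB·BCB·CBB·BCB
    A ↦ ABB
    B ↦ BCB
    C ↦ CBB

A->ABB, B->BCB, C->CBB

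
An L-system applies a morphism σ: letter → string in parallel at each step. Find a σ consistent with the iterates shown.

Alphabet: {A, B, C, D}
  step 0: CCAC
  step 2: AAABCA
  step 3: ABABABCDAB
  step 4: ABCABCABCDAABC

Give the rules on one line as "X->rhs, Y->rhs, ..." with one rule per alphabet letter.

  step 3 ⇒ step 4: ABABABCDAB ⇒ AB·C·AB·C·AB·C·D·A·AB·C
    A ↦ AB
    B ↦ C
    C ↦ D
    D ↦ A

A->AB, B->C, C->D, D->A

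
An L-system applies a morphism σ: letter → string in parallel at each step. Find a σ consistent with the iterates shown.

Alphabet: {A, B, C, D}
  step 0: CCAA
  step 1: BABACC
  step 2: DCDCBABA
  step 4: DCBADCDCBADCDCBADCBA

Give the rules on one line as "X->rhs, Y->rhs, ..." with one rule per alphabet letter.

  step 1 ⇒ step 2: BABACC ⇒ D·C·D·C·BA·BA
    A ↦ C
    B ↦ D
    C ↦ BA
    D ↦ DC  (constrained at step 2)

A->C, B->D, C->BA, D->DC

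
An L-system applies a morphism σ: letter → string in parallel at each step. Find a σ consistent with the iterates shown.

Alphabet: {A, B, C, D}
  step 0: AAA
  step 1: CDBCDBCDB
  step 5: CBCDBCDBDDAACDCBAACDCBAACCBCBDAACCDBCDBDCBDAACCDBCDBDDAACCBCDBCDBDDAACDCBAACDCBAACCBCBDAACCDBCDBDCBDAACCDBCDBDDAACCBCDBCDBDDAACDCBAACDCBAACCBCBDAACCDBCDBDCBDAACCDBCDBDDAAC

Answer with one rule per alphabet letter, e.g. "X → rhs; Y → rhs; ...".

A->CDB, B->AAC, C->D, D->CB

  step 0 ⇒ step 1: AAA ⇒ CDB·CDB·CDB
    A ↦ CDB
    B ↦ AAC  (constrained at step 1)
    C ↦ D  (constrained at step 1)
    D ↦ CB  (constrained at step 1)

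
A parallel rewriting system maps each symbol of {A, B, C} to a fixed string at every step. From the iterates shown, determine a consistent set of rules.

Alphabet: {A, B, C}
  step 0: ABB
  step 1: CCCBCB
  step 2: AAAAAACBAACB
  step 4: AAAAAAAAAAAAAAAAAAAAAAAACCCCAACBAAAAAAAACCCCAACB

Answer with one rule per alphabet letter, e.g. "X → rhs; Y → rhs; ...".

  step 1 ⇒ step 2: CCCBCB ⇒ AA·AA·AA·CB·AA·CB
    B ↦ CB
    C ↦ AA
  step 0 ⇒ step 1: ABB ⇒ CC·CB·CB
    A ↦ CC

A->CC, B->CB, C->AA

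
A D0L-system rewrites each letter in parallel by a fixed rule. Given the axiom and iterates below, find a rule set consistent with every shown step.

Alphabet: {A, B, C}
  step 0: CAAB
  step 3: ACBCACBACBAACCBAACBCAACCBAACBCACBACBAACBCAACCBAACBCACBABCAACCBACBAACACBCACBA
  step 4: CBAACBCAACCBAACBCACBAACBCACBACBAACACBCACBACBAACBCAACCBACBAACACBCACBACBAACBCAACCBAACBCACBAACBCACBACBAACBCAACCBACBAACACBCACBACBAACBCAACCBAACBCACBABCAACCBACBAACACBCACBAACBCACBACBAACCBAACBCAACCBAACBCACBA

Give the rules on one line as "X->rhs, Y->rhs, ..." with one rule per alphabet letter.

  step 3 ⇒ step 4: ACBCACBACBAACCBAACBCAACCBAACBCACBACBAACBCAACCBAACBCACBABCAACCBACBAACACBCACBA ⇒ CBA·AC·BCA·AC·CBA·AC·BCA·CBA·AC·BCA·CBA·CBA·AC·AC·BCA·CBA·CBA·AC·BCA·AC·CBA·CBA·AC·AC·BCA·CBA·CBA·AC·BCA·AC·CBA·AC·BCA·CBA·AC·BCA·CBA·CBA·AC·BCA·AC·CBA·CBA·AC·AC·BCA·CBA·CBA·AC·BCA·AC·CBA·AC·BCA·CBA·BCA·AC·CBA·CBA·AC·AC·BCA·CBA·AC·BCA·CBA·CBA·AC·CBA·AC·BCA·AC·CBA·AC·BCA·CBA
    A ↦ CBA
    B ↦ BCA
    C ↦ AC

A->CBA, B->BCA, C->AC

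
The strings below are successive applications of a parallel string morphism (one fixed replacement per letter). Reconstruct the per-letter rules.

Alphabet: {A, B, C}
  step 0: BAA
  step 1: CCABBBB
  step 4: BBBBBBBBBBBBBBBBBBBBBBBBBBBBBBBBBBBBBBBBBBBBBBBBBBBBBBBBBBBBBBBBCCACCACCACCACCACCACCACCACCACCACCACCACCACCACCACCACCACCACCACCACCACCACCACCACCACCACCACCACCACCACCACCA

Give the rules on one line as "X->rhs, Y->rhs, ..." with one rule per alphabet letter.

  step 0 ⇒ step 1: BAA ⇒ CCA·BB·BB
    A ↦ BB
    B ↦ CCA
    C ↦ BBB  (constrained at step 1)

A->BB, B->CCA, C->BBB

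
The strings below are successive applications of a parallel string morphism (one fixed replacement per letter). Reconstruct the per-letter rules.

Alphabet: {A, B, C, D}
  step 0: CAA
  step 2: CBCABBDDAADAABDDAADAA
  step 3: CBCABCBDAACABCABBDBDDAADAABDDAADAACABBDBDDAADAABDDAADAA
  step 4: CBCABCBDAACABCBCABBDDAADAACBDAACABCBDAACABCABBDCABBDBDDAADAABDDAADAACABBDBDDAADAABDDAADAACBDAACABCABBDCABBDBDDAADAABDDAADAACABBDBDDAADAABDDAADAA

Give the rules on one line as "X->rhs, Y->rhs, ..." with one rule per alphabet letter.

  step 3 ⇒ step 4: CBCABCBDAACABCABBDBDDAADAABDDAADAACABBDBDDAADAABDDAADAA ⇒ CB·CAB·CB·DAA·CAB·CB·CAB·BD·DAA·DAA·CB·DAA·CAB·CB·DAA·CAB·CAB·BD·CAB·BD·BD·DAA·DAA·BD·DAA·DAA·CAB·BD·BD·DAA·DAA·BD·DAA·DAA·CB·DAA·CAB·CAB·BD·CAB·BD·BD·DAA·DAA·BD·DAA·DAA·CAB·BD·BD·DAA·DAA·BD·DAA·DAA
    A ↦ DAA
    B ↦ CAB
    C ↦ CB
    D ↦ BD

A->DAA, B->CAB, C->CB, D->BD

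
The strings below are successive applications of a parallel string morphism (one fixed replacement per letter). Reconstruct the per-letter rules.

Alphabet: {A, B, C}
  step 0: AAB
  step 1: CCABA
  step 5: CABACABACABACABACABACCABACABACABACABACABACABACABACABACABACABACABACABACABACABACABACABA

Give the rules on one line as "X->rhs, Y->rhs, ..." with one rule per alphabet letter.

A->C, B->ABA, C->ABA

  step 0 ⇒ step 1: AAB ⇒ C·C·ABA
    A ↦ C
    B ↦ ABA
    C ↦ ABA  (constrained at step 1)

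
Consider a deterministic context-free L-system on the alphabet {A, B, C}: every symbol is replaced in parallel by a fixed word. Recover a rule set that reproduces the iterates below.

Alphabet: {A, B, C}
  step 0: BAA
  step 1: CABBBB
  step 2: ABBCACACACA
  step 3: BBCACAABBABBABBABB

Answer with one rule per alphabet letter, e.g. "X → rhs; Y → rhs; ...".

A->BB, B->CA, C->A

  step 2 ⇒ step 3: ABBCACACACA ⇒ BB·CA·CA·A·BB·A·BB·A·BB·A·BB
    A ↦ BB
    B ↦ CA
    C ↦ A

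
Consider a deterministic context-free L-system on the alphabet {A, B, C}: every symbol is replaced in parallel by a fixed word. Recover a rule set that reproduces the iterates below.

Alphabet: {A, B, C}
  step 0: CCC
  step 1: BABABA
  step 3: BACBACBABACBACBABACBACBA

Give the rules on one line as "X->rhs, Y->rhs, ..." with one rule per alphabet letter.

A->AC, B->CB, C->BA

  step 0 ⇒ step 1: CCC ⇒ BA·BA·BA
    C ↦ BA
    A ↦ AC  (constrained at step 1)
    B ↦ CB  (constrained at step 1)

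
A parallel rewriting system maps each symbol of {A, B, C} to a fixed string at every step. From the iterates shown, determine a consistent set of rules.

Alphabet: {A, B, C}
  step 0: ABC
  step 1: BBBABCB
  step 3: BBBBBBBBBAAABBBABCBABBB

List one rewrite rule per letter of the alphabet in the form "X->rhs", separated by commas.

A->BBB, B->A, C->BCB

  step 0 ⇒ step 1: ABC ⇒ BBB·A·BCB
    A ↦ BBB
    B ↦ A
    C ↦ BCB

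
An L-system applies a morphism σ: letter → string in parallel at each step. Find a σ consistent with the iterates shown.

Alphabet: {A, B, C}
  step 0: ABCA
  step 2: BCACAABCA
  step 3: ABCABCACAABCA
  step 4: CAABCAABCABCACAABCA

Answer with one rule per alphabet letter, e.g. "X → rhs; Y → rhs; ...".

  step 3 ⇒ step 4: ABCABCACAABCA ⇒ CA·A·B·CA·A·B·CA·B·CA·CA·A·B·CA
    A ↦ CA
    B ↦ A
    C ↦ B

A->CA, B->A, C->B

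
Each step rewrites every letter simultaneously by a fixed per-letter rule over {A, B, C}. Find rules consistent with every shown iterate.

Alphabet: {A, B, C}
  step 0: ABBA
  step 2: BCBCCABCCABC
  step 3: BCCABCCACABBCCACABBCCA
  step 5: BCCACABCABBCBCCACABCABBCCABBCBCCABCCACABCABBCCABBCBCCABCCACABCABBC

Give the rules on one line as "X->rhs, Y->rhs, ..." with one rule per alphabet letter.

A->B, B->BC, C->CA

  step 2 ⇒ step 3: BCBCCABCCABC ⇒ BC·CA·BC·CA·CA·B·BC·CA·CA·B·BC·CA
    A ↦ B
    B ↦ BC
    C ↦ CA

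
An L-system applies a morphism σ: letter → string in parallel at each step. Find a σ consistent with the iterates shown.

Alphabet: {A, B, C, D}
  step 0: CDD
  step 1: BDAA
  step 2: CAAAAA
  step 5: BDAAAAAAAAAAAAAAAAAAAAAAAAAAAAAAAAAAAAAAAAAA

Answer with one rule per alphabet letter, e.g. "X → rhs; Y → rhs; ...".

A->AA, B->C, C->BD, D->A

  step 1 ⇒ step 2: BDAA ⇒ C·A·AA·AA
    A ↦ AA
    B ↦ C
    D ↦ A
  step 0 ⇒ step 1: CDD ⇒ BD·A·A
    C ↦ BD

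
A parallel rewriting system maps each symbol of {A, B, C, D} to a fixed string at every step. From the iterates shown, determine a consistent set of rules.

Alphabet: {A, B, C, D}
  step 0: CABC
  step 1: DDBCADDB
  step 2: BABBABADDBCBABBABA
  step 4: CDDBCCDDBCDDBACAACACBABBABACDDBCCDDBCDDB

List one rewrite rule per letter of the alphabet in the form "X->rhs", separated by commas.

A->C, B->A, C->DDB, D->BAB

  step 1 ⇒ step 2: DDBCADDB ⇒ BAB·BAB·A·DDB·C·BAB·BAB·A
    A ↦ C
    B ↦ A
    C ↦ DDB
    D ↦ BAB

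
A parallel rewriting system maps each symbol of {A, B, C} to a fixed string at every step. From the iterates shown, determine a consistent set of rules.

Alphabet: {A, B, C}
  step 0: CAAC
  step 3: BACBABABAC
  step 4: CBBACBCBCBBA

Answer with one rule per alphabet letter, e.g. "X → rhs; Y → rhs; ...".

  step 3 ⇒ step 4: BACBABABAC ⇒ C·B·BA·C·B·C·B·C·B·BA
    A ↦ B
    B ↦ C
    C ↦ BA

A->B, B->C, C->BA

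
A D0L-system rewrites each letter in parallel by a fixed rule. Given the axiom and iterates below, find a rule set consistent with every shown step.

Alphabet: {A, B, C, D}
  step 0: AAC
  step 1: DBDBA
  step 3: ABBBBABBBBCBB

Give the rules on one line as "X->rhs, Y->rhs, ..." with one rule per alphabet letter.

  step 0 ⇒ step 1: AAC ⇒ DB·DB·A
    A ↦ DB
    C ↦ A
    B ↦ BB  (constrained at step 1)
    D ↦ C  (constrained at step 1)

A->DB, B->BB, C->A, D->C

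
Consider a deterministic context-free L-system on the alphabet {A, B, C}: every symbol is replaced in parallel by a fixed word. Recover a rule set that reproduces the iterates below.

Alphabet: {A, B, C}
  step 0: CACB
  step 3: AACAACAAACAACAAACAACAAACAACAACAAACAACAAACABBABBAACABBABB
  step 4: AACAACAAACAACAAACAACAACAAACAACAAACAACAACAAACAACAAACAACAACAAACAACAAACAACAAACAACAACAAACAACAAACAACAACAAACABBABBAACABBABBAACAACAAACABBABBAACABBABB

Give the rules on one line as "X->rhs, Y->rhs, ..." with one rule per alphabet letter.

A->AAC, B->ABB, C->A

  step 3 ⇒ step 4: AACAACAAACAACAAACAACAAACAACAACAAACAACAAACABBABBAACABBABB ⇒ AAC·AAC·A·AAC·AAC·A·AAC·AAC·AAC·A·AAC·AAC·A·AAC·AAC·AAC·A·AAC·AAC·A·AAC·AAC·AAC·A·AAC·AAC·A·AAC·AAC·A·AAC·AAC·AAC·A·AAC·AAC·A·AAC·AAC·AAC·A·AAC·ABB·ABB·AAC·ABB·ABB·AAC·AAC·A·AAC·ABB·ABB·AAC·ABB·ABB
    A ↦ AAC
    B ↦ ABB
    C ↦ A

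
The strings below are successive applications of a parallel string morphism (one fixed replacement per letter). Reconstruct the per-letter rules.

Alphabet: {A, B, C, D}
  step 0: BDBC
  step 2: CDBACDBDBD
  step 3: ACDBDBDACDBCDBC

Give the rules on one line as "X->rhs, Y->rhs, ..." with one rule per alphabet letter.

A->DBD, B->DB, C->A, D->C

  step 2 ⇒ step 3: CDBACDBDBD ⇒ A·C·DB·DBD·A·C·DB·C·DB·C
    A ↦ DBD
    B ↦ DB
    C ↦ A
    D ↦ C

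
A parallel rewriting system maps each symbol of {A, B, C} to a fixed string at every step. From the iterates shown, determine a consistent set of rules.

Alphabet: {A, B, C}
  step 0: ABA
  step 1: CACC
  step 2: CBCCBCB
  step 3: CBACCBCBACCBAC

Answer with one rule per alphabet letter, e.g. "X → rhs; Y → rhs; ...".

  step 2 ⇒ step 3: CBCCBCB ⇒ CB·AC·CB·CB·AC·CB·AC
    B ↦ AC
    C ↦ CB
  step 0 ⇒ step 1: ABA ⇒ C·AC·C
    A ↦ C

A->C, B->AC, C->CB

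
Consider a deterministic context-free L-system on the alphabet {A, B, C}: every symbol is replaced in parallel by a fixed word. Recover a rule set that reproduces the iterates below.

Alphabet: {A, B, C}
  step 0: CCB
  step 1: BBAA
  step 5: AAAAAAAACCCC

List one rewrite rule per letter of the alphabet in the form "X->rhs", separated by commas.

A->C, B->AA, C->B

  step 0 ⇒ step 1: CCB ⇒ B·B·AA
    B ↦ AA
    C ↦ B
    A ↦ C  (constrained at step 1)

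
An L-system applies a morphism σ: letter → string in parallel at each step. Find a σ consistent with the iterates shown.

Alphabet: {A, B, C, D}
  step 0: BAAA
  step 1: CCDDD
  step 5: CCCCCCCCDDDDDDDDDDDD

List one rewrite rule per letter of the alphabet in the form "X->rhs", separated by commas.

  step 0 ⇒ step 1: BAAA ⇒ CC·D·D·D
    A ↦ D
    B ↦ CC
    C ↦ B  (constrained at step 1)
    D ↦ AA  (constrained at step 1)

A->D, B->CC, C->B, D->AA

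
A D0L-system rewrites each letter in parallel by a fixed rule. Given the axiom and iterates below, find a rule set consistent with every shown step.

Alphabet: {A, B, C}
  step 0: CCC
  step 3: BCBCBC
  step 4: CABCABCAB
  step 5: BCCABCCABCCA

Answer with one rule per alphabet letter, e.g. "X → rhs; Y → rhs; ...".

  step 4 ⇒ step 5: CABCABCAB ⇒ B·C·CA·B·C·CA·B·C·CA
    A ↦ C
    B ↦ CA
    C ↦ B

A->C, B->CA, C->B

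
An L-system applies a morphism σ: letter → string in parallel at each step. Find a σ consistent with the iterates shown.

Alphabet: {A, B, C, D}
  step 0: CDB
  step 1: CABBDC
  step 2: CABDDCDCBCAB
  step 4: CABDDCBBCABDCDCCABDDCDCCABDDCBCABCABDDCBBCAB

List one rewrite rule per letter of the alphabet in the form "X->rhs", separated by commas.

  step 1 ⇒ step 2: CABBDC ⇒ CAB·D·DC·DC·B·CAB
    A ↦ D
    B ↦ DC
    C ↦ CAB
    D ↦ B

A->D, B->DC, C->CAB, D->B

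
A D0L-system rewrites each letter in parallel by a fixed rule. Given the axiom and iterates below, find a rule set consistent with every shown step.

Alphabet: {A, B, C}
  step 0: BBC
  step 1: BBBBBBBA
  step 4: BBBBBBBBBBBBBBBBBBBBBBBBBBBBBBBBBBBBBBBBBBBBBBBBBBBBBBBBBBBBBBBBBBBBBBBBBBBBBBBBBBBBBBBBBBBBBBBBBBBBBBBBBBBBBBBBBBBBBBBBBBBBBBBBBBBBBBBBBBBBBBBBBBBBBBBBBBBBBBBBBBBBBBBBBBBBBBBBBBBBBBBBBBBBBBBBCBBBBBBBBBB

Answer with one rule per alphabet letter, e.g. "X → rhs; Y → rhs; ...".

A->CB, B->BBB, C->BA

  step 0 ⇒ step 1: BBC ⇒ BBB·BBB·BA
    B ↦ BBB
    C ↦ BA
    A ↦ CB  (constrained at step 1)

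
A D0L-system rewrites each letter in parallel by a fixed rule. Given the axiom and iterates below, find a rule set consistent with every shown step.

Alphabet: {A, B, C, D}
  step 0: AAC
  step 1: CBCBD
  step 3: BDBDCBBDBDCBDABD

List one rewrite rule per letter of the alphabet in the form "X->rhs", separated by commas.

A->CB, B->DA, C->D, D->BD

  step 0 ⇒ step 1: AAC ⇒ CB·CB·D
    A ↦ CB
    C ↦ D
    B ↦ DA  (constrained at step 1)
    D ↦ BD  (constrained at step 1)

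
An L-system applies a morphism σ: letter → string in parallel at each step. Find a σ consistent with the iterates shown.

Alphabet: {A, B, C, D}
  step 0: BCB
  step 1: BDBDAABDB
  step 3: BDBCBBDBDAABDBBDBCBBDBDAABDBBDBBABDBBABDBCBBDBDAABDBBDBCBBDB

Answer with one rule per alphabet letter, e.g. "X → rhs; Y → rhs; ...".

A->BA, B->BDB, C->DAA, D->CB

  step 0 ⇒ step 1: BCB ⇒ BDB·DAA·BDB
    B ↦ BDB
    C ↦ DAA
    A ↦ BA  (constrained at step 1)
    D ↦ CB  (constrained at step 1)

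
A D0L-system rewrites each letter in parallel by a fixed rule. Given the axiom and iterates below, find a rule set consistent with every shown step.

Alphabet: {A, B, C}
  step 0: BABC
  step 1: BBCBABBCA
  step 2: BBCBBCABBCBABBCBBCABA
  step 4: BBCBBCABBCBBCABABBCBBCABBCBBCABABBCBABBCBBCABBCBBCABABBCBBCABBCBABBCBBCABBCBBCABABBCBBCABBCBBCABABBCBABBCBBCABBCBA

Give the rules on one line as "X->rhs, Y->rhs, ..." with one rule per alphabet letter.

A->BA, B->BBC, C->A

  step 1 ⇒ step 2: BBCBABBCA ⇒ BBC·BBC·A·BBC·BA·BBC·BBC·A·BA
    A ↦ BA
    B ↦ BBC
    C ↦ A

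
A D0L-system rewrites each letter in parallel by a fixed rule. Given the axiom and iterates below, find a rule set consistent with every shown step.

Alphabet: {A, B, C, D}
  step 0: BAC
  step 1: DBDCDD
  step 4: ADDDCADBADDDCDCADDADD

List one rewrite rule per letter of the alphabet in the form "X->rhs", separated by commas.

A->DC, B->DB, C->DD, D->A

  step 0 ⇒ step 1: BAC ⇒ DB·DC·DD
    A ↦ DC
    B ↦ DB
    C ↦ DD
    D ↦ A  (constrained at step 1)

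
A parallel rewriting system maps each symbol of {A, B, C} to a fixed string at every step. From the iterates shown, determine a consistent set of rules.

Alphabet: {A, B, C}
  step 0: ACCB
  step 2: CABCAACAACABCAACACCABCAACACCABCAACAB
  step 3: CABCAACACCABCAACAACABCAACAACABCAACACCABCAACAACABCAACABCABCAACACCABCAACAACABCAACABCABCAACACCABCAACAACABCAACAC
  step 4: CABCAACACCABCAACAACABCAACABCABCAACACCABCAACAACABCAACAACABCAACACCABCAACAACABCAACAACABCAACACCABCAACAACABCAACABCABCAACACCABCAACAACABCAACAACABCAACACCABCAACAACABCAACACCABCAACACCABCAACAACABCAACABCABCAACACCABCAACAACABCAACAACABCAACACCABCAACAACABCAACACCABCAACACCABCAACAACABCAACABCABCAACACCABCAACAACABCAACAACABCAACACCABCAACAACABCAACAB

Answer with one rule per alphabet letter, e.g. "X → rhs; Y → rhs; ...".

  step 3 ⇒ step 4: CABCAACACCABCAACAACABCAACAACABCAACACCABCAACAACABCAACABCABCAACACCABCAACAACABCAACABCABCAACACCABCAACAACABCAACAC ⇒ CAB·CAA·CAC·CAB·CAA·CAA·CAB·CAA·CAB·CAB·CAA·CAC·CAB·CAA·CAA·CAB·CAA·CAA·CAB·CAA·CAC·CAB·CAA·CAA·CAB·CAA·CAA·CAB·CAA·CAC·CAB·CAA·CAA·CAB·CAA·CAB·CAB·CAA·CAC·CAB·CAA·CAA·CAB·CAA·CAA·CAB·CAA·CAC·CAB·CAA·CAA·CAB·CAA·CAC·CAB·CAA·CAC·CAB·CAA·CAA·CAB·CAA·CAB·CAB·CAA·CAC·CAB·CAA·CAA·CAB·CAA·CAA·CAB·CAA·CAC·CAB·CAA·CAA·CAB·CAA·CAC·CAB·CAA·CAC·CAB·CAA·CAA·CAB·CAA·CAB·CAB·CAA·CAC·CAB·CAA·CAA·CAB·CAA·CAA·CAB·CAA·CAC·CAB·CAA·CAA·CAB·CAA·CAB
    A ↦ CAA
    B ↦ CAC
    C ↦ CAB

A->CAA, B->CAC, C->CAB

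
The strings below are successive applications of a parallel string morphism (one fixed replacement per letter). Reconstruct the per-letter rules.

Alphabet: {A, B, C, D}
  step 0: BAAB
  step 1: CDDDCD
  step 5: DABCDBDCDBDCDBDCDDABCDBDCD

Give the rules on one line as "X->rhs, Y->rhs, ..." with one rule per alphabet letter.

A->D, B->CD, C->DA, D->B

  step 0 ⇒ step 1: BAAB ⇒ CD·D·D·CD
    A ↦ D
    B ↦ CD
    C ↦ DA  (constrained at step 1)
    D ↦ B  (constrained at step 1)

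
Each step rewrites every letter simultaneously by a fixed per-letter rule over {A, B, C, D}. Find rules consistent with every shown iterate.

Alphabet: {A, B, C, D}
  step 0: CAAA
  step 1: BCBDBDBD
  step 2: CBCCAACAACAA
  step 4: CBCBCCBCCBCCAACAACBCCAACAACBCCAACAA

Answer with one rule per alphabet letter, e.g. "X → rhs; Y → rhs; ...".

A->BD, B->C, C->BC, D->AA

  step 1 ⇒ step 2: BCBDBDBD ⇒ C·BC·C·AA·C·AA·C·AA
    B ↦ C
    C ↦ BC
    D ↦ AA
  step 0 ⇒ step 1: CAAA ⇒ BC·BD·BD·BD
    A ↦ BD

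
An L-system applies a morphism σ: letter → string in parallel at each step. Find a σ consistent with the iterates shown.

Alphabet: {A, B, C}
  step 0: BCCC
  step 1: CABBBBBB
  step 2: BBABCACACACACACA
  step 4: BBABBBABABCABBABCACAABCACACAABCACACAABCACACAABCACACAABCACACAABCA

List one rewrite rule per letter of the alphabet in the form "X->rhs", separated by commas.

  step 1 ⇒ step 2: CABBBBBB ⇒ BB·AB·CA·CA·CA·CA·CA·CA
    A ↦ AB
    B ↦ CA
    C ↦ BB

A->AB, B->CA, C->BB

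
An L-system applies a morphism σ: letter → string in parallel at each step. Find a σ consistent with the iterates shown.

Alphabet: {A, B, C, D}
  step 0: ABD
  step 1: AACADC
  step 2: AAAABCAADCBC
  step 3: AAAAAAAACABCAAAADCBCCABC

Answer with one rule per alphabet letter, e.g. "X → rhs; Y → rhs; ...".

  step 2 ⇒ step 3: AAAABCAADCBC ⇒ AA·AA·AA·AA·CA·BC·AA·AA·DC·BC·CA·BC
    A ↦ AA
    B ↦ CA
    C ↦ BC
    D ↦ DC

A->AA, B->CA, C->BC, D->DC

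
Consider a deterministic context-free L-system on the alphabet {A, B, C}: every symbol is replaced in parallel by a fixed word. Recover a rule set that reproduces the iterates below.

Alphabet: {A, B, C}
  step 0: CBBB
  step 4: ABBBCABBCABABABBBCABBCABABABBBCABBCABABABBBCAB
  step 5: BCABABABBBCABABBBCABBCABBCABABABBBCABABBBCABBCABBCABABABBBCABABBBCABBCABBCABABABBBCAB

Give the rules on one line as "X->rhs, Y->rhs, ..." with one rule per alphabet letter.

A->BC, B->AB, C->B

  step 4 ⇒ step 5: ABBBCABBCABABABBBCABBCABABABBBCABBCABABABBBCAB ⇒ BC·AB·AB·AB·B·BC·AB·AB·B·BC·AB·BC·AB·BC·AB·AB·AB·B·BC·AB·AB·B·BC·AB·BC·AB·BC·AB·AB·AB·B·BC·AB·AB·B·BC·AB·BC·AB·BC·AB·AB·AB·B·BC·AB
    A ↦ BC
    B ↦ AB
    C ↦ B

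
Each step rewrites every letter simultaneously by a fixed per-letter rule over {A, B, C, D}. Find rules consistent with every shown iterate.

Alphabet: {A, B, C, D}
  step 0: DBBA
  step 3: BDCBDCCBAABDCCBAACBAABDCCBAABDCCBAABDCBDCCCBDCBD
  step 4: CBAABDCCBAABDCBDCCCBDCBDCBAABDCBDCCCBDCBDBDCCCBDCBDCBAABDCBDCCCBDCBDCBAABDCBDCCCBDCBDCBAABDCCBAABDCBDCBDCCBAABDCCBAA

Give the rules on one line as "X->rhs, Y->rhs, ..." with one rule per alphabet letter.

A->CBD, B->C, C->BDC, D->BAA

  step 3 ⇒ step 4: BDCBDCCBAABDCCBAACBAABDCCBAABDCCBAABDCBDCCCBDCBD ⇒ C·BAA·BDC·C·BAA·BDC·BDC·C·CBD·CBD·C·BAA·BDC·BDC·C·CBD·CBD·BDC·C·CBD·CBD·C·BAA·BDC·BDC·C·CBD·CBD·C·BAA·BDC·BDC·C·CBD·CBD·C·BAA·BDC·C·BAA·BDC·BDC·BDC·C·BAA·BDC·C·BAA
    A ↦ CBD
    B ↦ C
    C ↦ BDC
    D ↦ BAA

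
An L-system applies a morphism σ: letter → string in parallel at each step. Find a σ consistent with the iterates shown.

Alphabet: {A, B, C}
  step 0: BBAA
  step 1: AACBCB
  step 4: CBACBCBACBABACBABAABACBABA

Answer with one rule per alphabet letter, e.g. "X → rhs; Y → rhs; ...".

  step 0 ⇒ step 1: BBAA ⇒ A·A·CB·CB
    A ↦ CB
    B ↦ A
    C ↦ AB  (constrained at step 1)

A->CB, B->A, C->AB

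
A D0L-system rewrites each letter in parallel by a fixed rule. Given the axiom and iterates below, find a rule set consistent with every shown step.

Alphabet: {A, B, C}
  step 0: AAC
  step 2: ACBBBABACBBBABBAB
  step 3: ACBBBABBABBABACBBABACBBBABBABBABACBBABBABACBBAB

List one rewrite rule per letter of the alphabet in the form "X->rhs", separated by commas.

A->ACB, B->BAB, C->B

  step 2 ⇒ step 3: ACBBBABACBBBABBAB ⇒ ACB·B·BAB·BAB·BAB·ACB·BAB·ACB·B·BAB·BAB·BAB·ACB·BAB·BAB·ACB·BAB
    A ↦ ACB
    B ↦ BAB
    C ↦ B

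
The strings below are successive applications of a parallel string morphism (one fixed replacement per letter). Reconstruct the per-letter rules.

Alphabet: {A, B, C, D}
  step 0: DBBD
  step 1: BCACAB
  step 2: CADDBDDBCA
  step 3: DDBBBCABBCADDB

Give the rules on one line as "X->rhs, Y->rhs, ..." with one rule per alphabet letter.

  step 2 ⇒ step 3: CADDBDDBCA ⇒ D·DB·B·B·CA·B·B·CA·D·DB
    A ↦ DB
    B ↦ CA
    C ↦ D
    D ↦ B

A->DB, B->CA, C->D, D->B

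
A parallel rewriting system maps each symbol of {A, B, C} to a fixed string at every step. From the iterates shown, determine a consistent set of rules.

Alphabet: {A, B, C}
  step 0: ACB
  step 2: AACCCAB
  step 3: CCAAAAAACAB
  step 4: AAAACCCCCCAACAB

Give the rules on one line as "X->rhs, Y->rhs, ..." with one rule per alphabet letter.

A->C, B->AB, C->AA

  step 3 ⇒ step 4: CCAAAAAACAB ⇒ AA·AA·C·C·C·C·C·C·AA·C·AB
    A ↦ C
    B ↦ AB
    C ↦ AA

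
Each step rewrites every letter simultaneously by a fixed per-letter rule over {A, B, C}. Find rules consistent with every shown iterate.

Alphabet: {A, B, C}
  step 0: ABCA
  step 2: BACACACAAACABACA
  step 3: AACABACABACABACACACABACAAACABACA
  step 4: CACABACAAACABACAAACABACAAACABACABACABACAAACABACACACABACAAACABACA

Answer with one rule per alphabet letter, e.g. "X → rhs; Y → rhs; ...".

A->CA, B->AA, C->BA

  step 3 ⇒ step 4: AACABACABACABACACACABACAAACABACA ⇒ CA·CA·BA·CA·AA·CA·BA·CA·AA·CA·BA·CA·AA·CA·BA·CA·BA·CA·BA·CA·AA·CA·BA·CA·CA·CA·BA·CA·AA·CA·BA·CA
    A ↦ CA
    B ↦ AA
    C ↦ BA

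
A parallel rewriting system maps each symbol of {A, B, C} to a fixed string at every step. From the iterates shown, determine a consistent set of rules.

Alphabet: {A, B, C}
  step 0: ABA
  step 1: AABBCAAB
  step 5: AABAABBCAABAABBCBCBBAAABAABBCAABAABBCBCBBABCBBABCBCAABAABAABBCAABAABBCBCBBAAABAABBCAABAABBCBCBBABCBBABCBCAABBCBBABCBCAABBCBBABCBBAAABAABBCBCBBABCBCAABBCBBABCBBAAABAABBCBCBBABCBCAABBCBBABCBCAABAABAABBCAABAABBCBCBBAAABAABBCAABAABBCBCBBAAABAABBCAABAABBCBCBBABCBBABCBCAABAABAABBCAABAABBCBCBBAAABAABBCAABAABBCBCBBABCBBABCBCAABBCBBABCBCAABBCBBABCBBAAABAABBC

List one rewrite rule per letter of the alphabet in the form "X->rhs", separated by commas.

  step 0 ⇒ step 1: ABA ⇒ AAB·BC·AAB
    A ↦ AAB
    B ↦ BC
    C ↦ BBA  (constrained at step 1)

A->AAB, B->BC, C->BBA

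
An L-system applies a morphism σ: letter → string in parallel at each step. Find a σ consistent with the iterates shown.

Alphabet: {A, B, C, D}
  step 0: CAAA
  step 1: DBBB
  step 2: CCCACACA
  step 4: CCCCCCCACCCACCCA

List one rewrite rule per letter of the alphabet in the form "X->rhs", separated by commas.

A->B, B->CA, C->D, D->CC

  step 1 ⇒ step 2: DBBB ⇒ CC·CA·CA·CA
    B ↦ CA
    D ↦ CC
  step 0 ⇒ step 1: CAAA ⇒ D·B·B·B
    A ↦ B
  step 0 ⇒ step 1: CAAA ⇒ D·B·B·B
    C ↦ D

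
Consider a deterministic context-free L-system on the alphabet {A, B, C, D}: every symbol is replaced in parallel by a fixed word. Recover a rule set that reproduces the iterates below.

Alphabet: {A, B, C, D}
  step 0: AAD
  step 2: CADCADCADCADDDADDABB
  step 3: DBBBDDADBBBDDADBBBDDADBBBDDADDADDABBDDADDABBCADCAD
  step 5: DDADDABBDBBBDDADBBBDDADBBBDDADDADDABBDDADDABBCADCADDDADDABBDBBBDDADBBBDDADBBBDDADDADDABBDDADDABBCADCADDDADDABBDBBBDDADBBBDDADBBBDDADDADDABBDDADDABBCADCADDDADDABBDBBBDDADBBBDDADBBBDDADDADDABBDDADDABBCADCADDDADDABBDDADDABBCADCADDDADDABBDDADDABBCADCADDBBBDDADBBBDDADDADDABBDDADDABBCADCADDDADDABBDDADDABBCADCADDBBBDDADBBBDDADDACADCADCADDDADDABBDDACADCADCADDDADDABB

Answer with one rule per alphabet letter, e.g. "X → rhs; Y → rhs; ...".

A->BB, B->CAD, C->DB, D->DDA

  step 2 ⇒ step 3: CADCADCADCADDDADDABB ⇒ DB·BB·DDA·DB·BB·DDA·DB·BB·DDA·DB·BB·DDA·DDA·DDA·BB·DDA·DDA·BB·CAD·CAD
    A ↦ BB
    B ↦ CAD
    C ↦ DB
    D ↦ DDA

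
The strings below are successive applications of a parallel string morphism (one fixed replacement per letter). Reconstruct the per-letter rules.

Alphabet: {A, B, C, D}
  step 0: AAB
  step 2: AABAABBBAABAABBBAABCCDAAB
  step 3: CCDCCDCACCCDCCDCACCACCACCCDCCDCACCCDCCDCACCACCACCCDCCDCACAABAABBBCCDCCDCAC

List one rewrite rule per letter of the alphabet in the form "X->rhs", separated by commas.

A->CCD, B->CAC, C->AAB, D->BB

  step 2 ⇒ step 3: AABAABBBAABAABBBAABCCDAAB ⇒ CCD·CCD·CAC·CCD·CCD·CAC·CAC·CAC·CCD·CCD·CAC·CCD·CCD·CAC·CAC·CAC·CCD·CCD·CAC·AAB·AAB·BB·CCD·CCD·CAC
    A ↦ CCD
    B ↦ CAC
    C ↦ AAB
    D ↦ BB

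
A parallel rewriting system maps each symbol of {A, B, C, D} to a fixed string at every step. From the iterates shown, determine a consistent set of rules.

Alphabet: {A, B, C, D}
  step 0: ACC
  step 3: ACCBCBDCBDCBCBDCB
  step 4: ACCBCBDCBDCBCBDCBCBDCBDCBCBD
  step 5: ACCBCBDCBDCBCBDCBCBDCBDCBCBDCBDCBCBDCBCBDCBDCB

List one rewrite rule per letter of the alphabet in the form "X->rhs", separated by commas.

A->AC, B->D, C->CB, D->CB

  step 4 ⇒ step 5: ACCBCBDCBDCBCBDCBCBDCBDCBCBD ⇒ AC·CB·CB·D·CB·D·CB·CB·D·CB·CB·D·CB·D·CB·CB·D·CB·D·CB·CB·D·CB·CB·D·CB·D·CB
    A ↦ AC
    B ↦ D
    C ↦ CB
    D ↦ CB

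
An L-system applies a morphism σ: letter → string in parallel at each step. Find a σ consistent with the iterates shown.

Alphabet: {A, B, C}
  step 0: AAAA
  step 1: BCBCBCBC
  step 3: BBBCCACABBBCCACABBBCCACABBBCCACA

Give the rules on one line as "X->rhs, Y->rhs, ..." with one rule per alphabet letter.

A->BC, B->CA, C->BB

  step 0 ⇒ step 1: AAAA ⇒ BC·BC·BC·BC
    A ↦ BC
    B ↦ CA  (constrained at step 1)
    C ↦ BB  (constrained at step 1)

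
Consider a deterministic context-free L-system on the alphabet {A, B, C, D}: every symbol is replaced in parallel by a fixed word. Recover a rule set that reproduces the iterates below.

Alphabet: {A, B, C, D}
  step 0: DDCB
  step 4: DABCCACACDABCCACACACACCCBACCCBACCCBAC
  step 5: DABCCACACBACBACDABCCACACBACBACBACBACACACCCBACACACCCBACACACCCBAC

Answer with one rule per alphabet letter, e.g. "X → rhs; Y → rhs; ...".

A->B, B->CC, C->AC, D->DA

  step 4 ⇒ step 5: DABCCACACDABCCACACACACCCBACCCBACCCBAC ⇒ DA·B·CC·AC·AC·B·AC·B·AC·DA·B·CC·AC·AC·B·AC·B·AC·B·AC·B·AC·AC·AC·CC·B·AC·AC·AC·CC·B·AC·AC·AC·CC·B·AC
    A ↦ B
    B ↦ CC
    C ↦ AC
    D ↦ DA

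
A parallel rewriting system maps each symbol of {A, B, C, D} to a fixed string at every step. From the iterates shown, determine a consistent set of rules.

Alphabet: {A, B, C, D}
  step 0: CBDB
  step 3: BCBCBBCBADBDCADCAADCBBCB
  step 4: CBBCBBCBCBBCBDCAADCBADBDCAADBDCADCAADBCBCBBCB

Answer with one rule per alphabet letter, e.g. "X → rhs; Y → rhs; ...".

  step 3 ⇒ step 4: BCBCBBCBADBDCADCAADCBBCB ⇒ CB·B·CB·B·CB·CB·B·CB·DCA·AD·CB·AD·B·DCA·AD·B·DCA·DCA·AD·B·CB·CB·B·CB
    A ↦ DCA
    B ↦ CB
    C ↦ B
    D ↦ AD

A->DCA, B->CB, C->B, D->AD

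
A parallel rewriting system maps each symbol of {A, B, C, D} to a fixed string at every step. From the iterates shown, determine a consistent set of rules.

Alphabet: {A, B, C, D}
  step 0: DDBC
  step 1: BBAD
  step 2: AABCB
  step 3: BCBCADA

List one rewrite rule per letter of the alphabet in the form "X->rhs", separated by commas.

  step 2 ⇒ step 3: AABCB ⇒ BC·BC·A·D·A
    A ↦ BC
    B ↦ A
    C ↦ D
  step 0 ⇒ step 1: DDBC ⇒ B·B·A·D
    D ↦ B

A->BC, B->A, C->D, D->B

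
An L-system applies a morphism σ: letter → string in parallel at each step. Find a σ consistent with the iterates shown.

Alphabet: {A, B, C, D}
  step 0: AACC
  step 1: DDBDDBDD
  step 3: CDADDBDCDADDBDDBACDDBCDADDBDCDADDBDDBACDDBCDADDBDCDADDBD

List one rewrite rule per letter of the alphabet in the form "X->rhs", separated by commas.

A->DDB, B->CDA, C->D, D->BAC

  step 0 ⇒ step 1: AACC ⇒ DDB·DDB·D·D
    A ↦ DDB
    C ↦ D
    B ↦ CDA  (constrained at step 1)
    D ↦ BAC  (constrained at step 1)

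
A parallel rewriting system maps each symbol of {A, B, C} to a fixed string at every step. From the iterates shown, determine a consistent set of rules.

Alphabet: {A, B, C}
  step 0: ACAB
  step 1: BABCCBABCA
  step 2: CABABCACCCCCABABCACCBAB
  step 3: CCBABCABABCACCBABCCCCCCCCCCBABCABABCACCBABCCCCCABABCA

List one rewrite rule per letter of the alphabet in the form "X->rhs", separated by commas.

A->BAB, B->CA, C->CC

  step 2 ⇒ step 3: CABABCACCCCCABABCACCBAB ⇒ CC·BAB·CA·BAB·CA·CC·BAB·CC·CC·CC·CC·CC·BAB·CA·BAB·CA·CC·BAB·CC·CC·CA·BAB·CA
    A ↦ BAB
    B ↦ CA
    C ↦ CC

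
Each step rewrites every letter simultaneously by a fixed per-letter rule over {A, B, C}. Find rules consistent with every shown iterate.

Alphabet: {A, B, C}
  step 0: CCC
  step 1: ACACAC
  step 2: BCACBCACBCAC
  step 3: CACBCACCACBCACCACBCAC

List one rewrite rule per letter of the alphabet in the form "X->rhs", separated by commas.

  step 2 ⇒ step 3: BCACBCACBCAC ⇒ C·AC·BC·AC·C·AC·BC·AC·C·AC·BC·AC
    A ↦ BC
    B ↦ C
    C ↦ AC

A->BC, B->C, C->AC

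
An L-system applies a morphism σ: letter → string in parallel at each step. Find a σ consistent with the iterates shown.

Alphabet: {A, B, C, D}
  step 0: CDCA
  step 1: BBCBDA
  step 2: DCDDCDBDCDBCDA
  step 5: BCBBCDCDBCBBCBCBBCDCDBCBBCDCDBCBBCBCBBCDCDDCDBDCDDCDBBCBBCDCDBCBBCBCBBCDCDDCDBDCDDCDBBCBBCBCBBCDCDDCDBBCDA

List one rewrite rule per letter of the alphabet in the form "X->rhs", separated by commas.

A->DA, B->DCD, C->B, D->BC

  step 1 ⇒ step 2: BBCBDA ⇒ DCD·DCD·B·DCD·BC·DA
    A ↦ DA
    B ↦ DCD
    C ↦ B
    D ↦ BC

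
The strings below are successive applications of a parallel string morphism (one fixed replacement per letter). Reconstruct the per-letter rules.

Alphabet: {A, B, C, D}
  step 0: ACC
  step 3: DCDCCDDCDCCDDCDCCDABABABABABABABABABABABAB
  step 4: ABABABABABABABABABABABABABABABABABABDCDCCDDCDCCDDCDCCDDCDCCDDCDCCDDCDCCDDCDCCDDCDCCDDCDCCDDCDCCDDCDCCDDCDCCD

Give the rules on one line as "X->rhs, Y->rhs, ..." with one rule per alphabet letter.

A->DCD, B->CCD, C->AB, D->AB

  step 3 ⇒ step 4: DCDCCDDCDCCDDCDCCDABABABABABABABABABABABAB ⇒ AB·AB·AB·AB·AB·AB·AB·AB·AB·AB·AB·AB·AB·AB·AB·AB·AB·AB·DCD·CCD·DCD·CCD·DCD·CCD·DCD·CCD·DCD·CCD·DCD·CCD·DCD·CCD·DCD·CCD·DCD·CCD·DCD·CCD·DCD·CCD·DCD·CCD
    A ↦ DCD
    B ↦ CCD
    C ↦ AB
    D ↦ AB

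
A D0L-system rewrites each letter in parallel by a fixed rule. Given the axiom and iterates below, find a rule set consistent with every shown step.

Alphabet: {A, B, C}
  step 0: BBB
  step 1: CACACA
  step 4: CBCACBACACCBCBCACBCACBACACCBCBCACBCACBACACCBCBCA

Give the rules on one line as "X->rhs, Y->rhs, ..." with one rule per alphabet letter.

  step 0 ⇒ step 1: BBB ⇒ CA·CA·CA
    B ↦ CA
    A ↦ AC  (constrained at step 1)
    C ↦ CB  (constrained at step 1)

A->AC, B->CA, C->CB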